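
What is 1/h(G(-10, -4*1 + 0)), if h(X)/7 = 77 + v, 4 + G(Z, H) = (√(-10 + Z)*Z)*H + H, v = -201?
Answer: -1/868 ≈ -0.0011521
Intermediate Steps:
G(Z, H) = -4 + H + H*Z*√(-10 + Z) (G(Z, H) = -4 + ((√(-10 + Z)*Z)*H + H) = -4 + ((Z*√(-10 + Z))*H + H) = -4 + (H*Z*√(-10 + Z) + H) = -4 + (H + H*Z*√(-10 + Z)) = -4 + H + H*Z*√(-10 + Z))
h(X) = -868 (h(X) = 7*(77 - 201) = 7*(-124) = -868)
1/h(G(-10, -4*1 + 0)) = 1/(-868) = -1/868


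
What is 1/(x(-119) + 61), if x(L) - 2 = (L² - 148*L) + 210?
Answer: 1/32046 ≈ 3.1205e-5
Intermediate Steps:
x(L) = 212 + L² - 148*L (x(L) = 2 + ((L² - 148*L) + 210) = 2 + (210 + L² - 148*L) = 212 + L² - 148*L)
1/(x(-119) + 61) = 1/((212 + (-119)² - 148*(-119)) + 61) = 1/((212 + 14161 + 17612) + 61) = 1/(31985 + 61) = 1/32046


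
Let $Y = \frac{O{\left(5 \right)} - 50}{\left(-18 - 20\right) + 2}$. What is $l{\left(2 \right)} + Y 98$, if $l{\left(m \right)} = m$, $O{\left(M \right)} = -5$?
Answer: $\frac{2731}{18} \approx 151.72$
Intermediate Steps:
$Y = \frac{55}{36}$ ($Y = \frac{-5 - 50}{\left(-18 - 20\right) + 2} = - \frac{55}{-38 + 2} = - \frac{55}{-36} = \left(-55\right) \left(- \frac{1}{36}\right) = \frac{55}{36} \approx 1.5278$)
$l{\left(2 \right)} + Y 98 = 2 + \frac{55}{36} \cdot 98 = 2 + \frac{2695}{18} = \frac{2731}{18}$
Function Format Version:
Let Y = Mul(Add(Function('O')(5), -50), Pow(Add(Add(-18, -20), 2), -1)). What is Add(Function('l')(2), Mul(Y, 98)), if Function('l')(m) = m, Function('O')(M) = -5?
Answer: Rational(2731, 18) ≈ 151.72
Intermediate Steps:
Y = Rational(55, 36) (Y = Mul(Add(-5, -50), Pow(Add(Add(-18, -20), 2), -1)) = Mul(-55, Pow(Add(-38, 2), -1)) = Mul(-55, Pow(-36, -1)) = Mul(-55, Rational(-1, 36)) = Rational(55, 36) ≈ 1.5278)
Add(Function('l')(2), Mul(Y, 98)) = Add(2, Mul(Rational(55, 36), 98)) = Add(2, Rational(2695, 18)) = Rational(2731, 18)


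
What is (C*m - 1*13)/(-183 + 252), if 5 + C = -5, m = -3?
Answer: 17/69 ≈ 0.24638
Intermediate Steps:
C = -10 (C = -5 - 5 = -10)
(C*m - 1*13)/(-183 + 252) = (-10*(-3) - 1*13)/(-183 + 252) = (30 - 13)/69 = 17*(1/69) = 17/69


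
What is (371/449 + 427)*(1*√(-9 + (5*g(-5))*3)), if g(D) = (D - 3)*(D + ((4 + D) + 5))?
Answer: 192094*√111/449 ≈ 4507.4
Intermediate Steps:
g(D) = (-3 + D)*(9 + 2*D) (g(D) = (-3 + D)*(D + (9 + D)) = (-3 + D)*(9 + 2*D))
(371/449 + 427)*(1*√(-9 + (5*g(-5))*3)) = (371/449 + 427)*(1*√(-9 + (5*(-27 + 2*(-5)² + 3*(-5)))*3)) = (371*(1/449) + 427)*(1*√(-9 + (5*(-27 + 2*25 - 15))*3)) = (371/449 + 427)*(1*√(-9 + (5*(-27 + 50 - 15))*3)) = 192094*(1*√(-9 + (5*8)*3))/449 = 192094*(1*√(-9 + 40*3))/449 = 192094*(1*√(-9 + 120))/449 = 192094*(1*√111)/449 = 192094*√111/449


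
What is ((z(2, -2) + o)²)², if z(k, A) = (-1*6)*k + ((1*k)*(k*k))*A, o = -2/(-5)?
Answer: 362673936/625 ≈ 5.8028e+5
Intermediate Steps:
o = ⅖ (o = -2*(-⅕) = ⅖ ≈ 0.40000)
z(k, A) = -6*k + A*k³ (z(k, A) = -6*k + (k*k²)*A = -6*k + k³*A = -6*k + A*k³)
((z(2, -2) + o)²)² = ((2*(-6 - 2*2²) + ⅖)²)² = ((2*(-6 - 2*4) + ⅖)²)² = ((2*(-6 - 8) + ⅖)²)² = ((2*(-14) + ⅖)²)² = ((-28 + ⅖)²)² = ((-138/5)²)² = (19044/25)² = 362673936/625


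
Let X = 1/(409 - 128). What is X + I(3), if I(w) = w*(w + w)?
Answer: 5059/281 ≈ 18.004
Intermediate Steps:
I(w) = 2*w² (I(w) = w*(2*w) = 2*w²)
X = 1/281 ≈ 0.0035587
X + I(3) = 1/281 + 2*3² = 1/281 + 2*9 = 1/281 + 18 = 5059/281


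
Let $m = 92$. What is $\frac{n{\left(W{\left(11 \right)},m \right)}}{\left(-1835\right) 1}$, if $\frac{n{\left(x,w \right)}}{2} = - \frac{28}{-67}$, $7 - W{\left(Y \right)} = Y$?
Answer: $- \frac{56}{122945} \approx -0.00045549$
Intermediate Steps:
$W{\left(Y \right)} = 7 - Y$
$n{\left(x,w \right)} = \frac{56}{67}$ ($n{\left(x,w \right)} = 2 \left(- \frac{28}{-67}\right) = 2 \left(\left(-28\right) \left(- \frac{1}{67}\right)\right) = 2 \cdot \frac{28}{67} = \frac{56}{67}$)
$\frac{n{\left(W{\left(11 \right)},m \right)}}{\left(-1835\right) 1} = \frac{56}{67 \left(\left(-1835\right) 1\right)} = \frac{56}{67 \left(-1835\right)} = \frac{56}{67} \left(- \frac{1}{1835}\right) = - \frac{56}{122945}$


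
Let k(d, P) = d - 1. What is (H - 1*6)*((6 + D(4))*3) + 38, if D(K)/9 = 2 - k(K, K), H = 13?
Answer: -25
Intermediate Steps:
k(d, P) = -1 + d
D(K) = 27 - 9*K (D(K) = 9*(2 - (-1 + K)) = 9*(2 + (1 - K)) = 9*(3 - K) = 27 - 9*K)
(H - 1*6)*((6 + D(4))*3) + 38 = (13 - 1*6)*((6 + (27 - 9*4))*3) + 38 = (13 - 6)*((6 + (27 - 36))*3) + 38 = 7*((6 - 9)*3) + 38 = 7*(-3*3) + 38 = 7*(-9) + 38 = -63 + 38 = -25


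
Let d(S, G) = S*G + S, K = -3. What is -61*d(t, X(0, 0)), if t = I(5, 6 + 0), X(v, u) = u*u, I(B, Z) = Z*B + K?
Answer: -1647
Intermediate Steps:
I(B, Z) = -3 + B*Z (I(B, Z) = Z*B - 3 = B*Z - 3 = -3 + B*Z)
X(v, u) = u²
t = 27 (t = -3 + 5*(6 + 0) = -3 + 5*6 = -3 + 30 = 27)
d(S, G) = S + G*S (d(S, G) = G*S + S = S + G*S)
-61*d(t, X(0, 0)) = -1647*(1 + 0²) = -1647*(1 + 0) = -1647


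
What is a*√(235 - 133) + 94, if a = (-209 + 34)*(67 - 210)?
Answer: 94 + 25025*√102 ≈ 2.5283e+5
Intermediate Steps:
a = 25025 (a = -175*(-143) = 25025)
a*√(235 - 133) + 94 = 25025*√(235 - 133) + 94 = 25025*√102 + 94 = 94 + 25025*√102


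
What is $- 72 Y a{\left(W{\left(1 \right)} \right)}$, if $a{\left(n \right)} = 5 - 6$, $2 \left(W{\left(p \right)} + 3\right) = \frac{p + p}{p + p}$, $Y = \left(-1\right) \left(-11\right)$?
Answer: $792$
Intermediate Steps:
$Y = 11$
$W{\left(p \right)} = - \frac{5}{2}$ ($W{\left(p \right)} = -3 + \frac{\left(p + p\right) \frac{1}{p + p}}{2} = -3 + \frac{2 p \frac{1}{2 p}}{2} = -3 + \frac{1}{2} \cdot 1 = -3 + \frac{1}{2} = - \frac{5}{2}$)
$a{\left(n \right)} = -1$ ($a{\left(n \right)} = 5 - 6 = -1$)
$- 72 Y a{\left(W{\left(1 \right)} \right)} = \left(-72\right) 11 \left(-1\right) = \left(-792\right) \left(-1\right) = 792$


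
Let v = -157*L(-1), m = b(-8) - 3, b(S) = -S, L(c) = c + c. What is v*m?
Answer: 1570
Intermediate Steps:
L(c) = 2*c
m = 5 (m = -1*(-8) - 3 = 8 - 3 = 5)
v = 314 (v = -314*(-1) = -157*(-2) = 314)
v*m = 314*5 = 1570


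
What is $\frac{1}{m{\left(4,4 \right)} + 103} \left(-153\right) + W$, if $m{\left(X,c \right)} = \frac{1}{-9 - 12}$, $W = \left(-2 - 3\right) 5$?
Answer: $- \frac{57263}{2162} \approx -26.486$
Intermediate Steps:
$W = -25$ ($W = \left(-5\right) 5 = -25$)
$m{\left(X,c \right)} = - \frac{1}{21}$ ($m{\left(X,c \right)} = \frac{1}{-21} = - \frac{1}{21}$)
$\frac{1}{m{\left(4,4 \right)} + 103} \left(-153\right) + W = \frac{1}{- \frac{1}{21} + 103} \left(-153\right) - 25 = \frac{1}{\frac{2162}{21}} \left(-153\right) - 25 = \frac{21}{2162} \left(-153\right) - 25 = - \frac{3213}{2162} - 25 = - \frac{57263}{2162}$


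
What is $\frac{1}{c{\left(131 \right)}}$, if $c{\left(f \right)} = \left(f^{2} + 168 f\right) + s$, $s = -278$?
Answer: $\frac{1}{38891} \approx 2.5713 \cdot 10^{-5}$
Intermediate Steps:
$c{\left(f \right)} = -278 + f^{2} + 168 f$ ($c{\left(f \right)} = \left(f^{2} + 168 f\right) - 278 = -278 + f^{2} + 168 f$)
$\frac{1}{c{\left(131 \right)}} = \frac{1}{-278 + 131^{2} + 168 \cdot 131} = \frac{1}{-278 + 17161 + 22008} = \frac{1}{38891}$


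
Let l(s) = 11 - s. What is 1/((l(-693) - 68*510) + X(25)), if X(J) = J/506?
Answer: -506/17191831 ≈ -2.9433e-5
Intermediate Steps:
X(J) = J/506 (X(J) = J*(1/506) = J/506)
1/((l(-693) - 68*510) + X(25)) = 1/(((11 - 1*(-693)) - 68*510) + (1/506)*25) = 1/(((11 + 693) - 34680) + 25/506) = 1/((704 - 34680) + 25/506) = 1/(-33976 + 25/506) = 1/(-17191831/506) = -506/17191831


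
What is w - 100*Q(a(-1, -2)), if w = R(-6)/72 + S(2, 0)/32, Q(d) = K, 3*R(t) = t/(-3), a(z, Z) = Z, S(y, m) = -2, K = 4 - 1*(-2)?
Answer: -259223/432 ≈ -600.05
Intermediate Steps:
K = 6 (K = 4 + 2 = 6)
R(t) = -t/9 (R(t) = (t/(-3))/3 = (t*(-⅓))/3 = (-t/3)/3 = -t/9)
Q(d) = 6
w = -23/432 (w = -⅑*(-6)/72 - 2/32 = (⅔)*(1/72) - 2*1/32 = 1/108 - 1/16 = -23/432 ≈ -0.053241)
w - 100*Q(a(-1, -2)) = -23/432 - 100*6 = -23/432 - 600 = -259223/432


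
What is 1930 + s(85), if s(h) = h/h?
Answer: 1931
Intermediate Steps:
s(h) = 1
1930 + s(85) = 1930 + 1 = 1931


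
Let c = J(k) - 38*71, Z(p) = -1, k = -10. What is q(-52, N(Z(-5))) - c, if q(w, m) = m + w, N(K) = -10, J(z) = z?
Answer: 2646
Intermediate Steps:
c = -2708 (c = -10 - 38*71 = -10 - 2698 = -2708)
q(-52, N(Z(-5))) - c = (-10 - 52) - 1*(-2708) = -62 + 2708 = 2646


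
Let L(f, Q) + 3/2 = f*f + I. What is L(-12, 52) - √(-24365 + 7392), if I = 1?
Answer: 287/2 - I*√16973 ≈ 143.5 - 130.28*I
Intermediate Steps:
L(f, Q) = -½ + f² (L(f, Q) = -3/2 + (f*f + 1) = -3/2 + (f² + 1) = -3/2 + (1 + f²) = -½ + f²)
L(-12, 52) - √(-24365 + 7392) = (-½ + (-12)²) - √(-24365 + 7392) = (-½ + 144) - √(-16973) = 287/2 - I*√16973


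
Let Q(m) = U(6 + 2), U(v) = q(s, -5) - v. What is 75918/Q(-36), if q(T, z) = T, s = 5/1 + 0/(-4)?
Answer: -25306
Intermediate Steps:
s = 5 (s = 5*1 + 0*(-¼) = 5 + 0 = 5)
U(v) = 5 - v
Q(m) = -3 (Q(m) = 5 - (6 + 2) = 5 - 1*8 = 5 - 8 = -3)
75918/Q(-36) = 75918/(-3) = 75918*(-⅓) = -25306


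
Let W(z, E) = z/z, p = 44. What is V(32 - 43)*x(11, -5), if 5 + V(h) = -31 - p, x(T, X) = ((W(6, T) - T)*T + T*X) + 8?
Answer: 12560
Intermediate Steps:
W(z, E) = 1
x(T, X) = 8 + T*X + T*(1 - T) (x(T, X) = ((1 - T)*T + T*X) + 8 = (T*(1 - T) + T*X) + 8 = (T*X + T*(1 - T)) + 8 = 8 + T*X + T*(1 - T))
V(h) = -80 (V(h) = -5 + (-31 - 1*44) = -5 + (-31 - 44) = -5 - 75 = -80)
V(32 - 43)*x(11, -5) = -80*(8 + 11 - 1*11**2 + 11*(-5)) = -80*(8 + 11 - 1*121 - 55) = -80*(8 + 11 - 121 - 55) = -80*(-157) = 12560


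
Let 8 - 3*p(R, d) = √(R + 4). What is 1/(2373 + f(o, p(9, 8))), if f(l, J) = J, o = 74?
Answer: 7127/16931372 + √13/16931372 ≈ 0.00042115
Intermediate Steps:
p(R, d) = 8/3 - √(4 + R)/3 (p(R, d) = 8/3 - √(R + 4)/3 = 8/3 - √(4 + R)/3)
1/(2373 + f(o, p(9, 8))) = 1/(2373 + (8/3 - √(4 + 9)/3)) = 1/(2373 + (8/3 - √13/3)) = 1/(7127/3 - √13/3)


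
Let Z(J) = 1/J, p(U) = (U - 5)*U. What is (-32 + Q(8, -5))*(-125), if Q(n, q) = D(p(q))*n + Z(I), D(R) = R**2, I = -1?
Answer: -2495875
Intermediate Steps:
p(U) = U*(-5 + U) (p(U) = (-5 + U)*U = U*(-5 + U))
Q(n, q) = -1 + n*q**2*(-5 + q)**2 (Q(n, q) = (q*(-5 + q))**2*n + 1/(-1) = (q**2*(-5 + q)**2)*n - 1 = n*q**2*(-5 + q)**2 - 1 = -1 + n*q**2*(-5 + q)**2)
(-32 + Q(8, -5))*(-125) = (-32 + (-1 + 8*(-5)**2*(-5 - 5)**2))*(-125) = (-32 + (-1 + 8*25*(-10)**2))*(-125) = (-32 + (-1 + 8*25*100))*(-125) = (-32 + (-1 + 20000))*(-125) = (-32 + 19999)*(-125) = 19967*(-125) = -2495875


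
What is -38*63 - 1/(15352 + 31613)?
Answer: -112434211/46965 ≈ -2394.0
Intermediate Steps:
-38*63 - 1/(15352 + 31613) = -2394 - 1/46965 = -112434211/46965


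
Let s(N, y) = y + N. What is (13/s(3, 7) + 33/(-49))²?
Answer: 94249/240100 ≈ 0.39254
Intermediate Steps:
s(N, y) = N + y
(13/s(3, 7) + 33/(-49))² = (13/(3 + 7) + 33/(-49))² = (13/10 + 33*(-1/49))² = (13*(⅒) - 33/49)² = (13/10 - 33/49)² = (307/490)² = 94249/240100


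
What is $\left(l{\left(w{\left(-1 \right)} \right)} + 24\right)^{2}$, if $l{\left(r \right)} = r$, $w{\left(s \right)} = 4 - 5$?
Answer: $529$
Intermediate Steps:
$w{\left(s \right)} = -1$
$\left(l{\left(w{\left(-1 \right)} \right)} + 24\right)^{2} = \left(-1 + 24\right)^{2} = 23^{2} = 529$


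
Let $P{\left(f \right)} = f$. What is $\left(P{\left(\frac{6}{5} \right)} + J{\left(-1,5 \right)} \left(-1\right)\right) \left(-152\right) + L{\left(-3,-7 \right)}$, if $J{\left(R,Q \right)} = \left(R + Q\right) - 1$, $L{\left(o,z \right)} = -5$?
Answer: $\frac{1343}{5} \approx 268.6$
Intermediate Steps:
$J{\left(R,Q \right)} = -1 + Q + R$ ($J{\left(R,Q \right)} = \left(Q + R\right) - 1 = -1 + Q + R$)
$\left(P{\left(\frac{6}{5} \right)} + J{\left(-1,5 \right)} \left(-1\right)\right) \left(-152\right) + L{\left(-3,-7 \right)} = \left(\frac{6}{5} + \left(-1 + 5 - 1\right) \left(-1\right)\right) \left(-152\right) - 5 = \left(6 \cdot \frac{1}{5} + 3 \left(-1\right)\right) \left(-152\right) - 5 = \left(\frac{6}{5} - 3\right) \left(-152\right) - 5 = \left(- \frac{9}{5}\right) \left(-152\right) - 5 = \frac{1368}{5} - 5 = \frac{1343}{5}$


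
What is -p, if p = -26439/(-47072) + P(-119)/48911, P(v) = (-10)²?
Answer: -1297865129/2302338592 ≈ -0.56372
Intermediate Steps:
P(v) = 100
p = 1297865129/2302338592 (p = -26439/(-47072) + 100/48911 = -26439*(-1/47072) + 100*(1/48911) = 26439/47072 + 100/48911 = 1297865129/2302338592 ≈ 0.56372)
-p = -1*1297865129/2302338592 = -1297865129/2302338592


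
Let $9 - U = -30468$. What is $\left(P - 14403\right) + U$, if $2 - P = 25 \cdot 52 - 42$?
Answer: $14818$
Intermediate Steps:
$U = 30477$ ($U = 9 - -30468 = 9 + 30468 = 30477$)
$P = -1256$ ($P = 2 - \left(25 \cdot 52 - 42\right) = 2 - \left(1300 - 42\right) = 2 - 1258 = -1256$)
$\left(P - 14403\right) + U = \left(-1256 - 14403\right) + 30477 = -15659 + 30477 = 14818$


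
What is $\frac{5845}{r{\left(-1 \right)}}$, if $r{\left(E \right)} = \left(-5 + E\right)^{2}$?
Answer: $\frac{5845}{36} \approx 162.36$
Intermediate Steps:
$\frac{5845}{r{\left(-1 \right)}} = \frac{5845}{\left(-5 - 1\right)^{2}} = \frac{5845}{\left(-6\right)^{2}} = \frac{5845}{36}$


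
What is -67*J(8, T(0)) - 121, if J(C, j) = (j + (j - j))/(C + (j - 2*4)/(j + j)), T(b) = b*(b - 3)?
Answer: -121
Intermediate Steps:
T(b) = b*(-3 + b)
J(C, j) = j/(C + (-8 + j)/(2*j)) (J(C, j) = (j + 0)/(C + (j - 8)/((2*j))) = j/(C + (-8 + j)*(1/(2*j))) = j/(C + (-8 + j)/(2*j)))
-67*J(8, T(0)) - 121 = -134*(0*(-3 + 0))²/(-8 + 0*(-3 + 0) + 2*8*(0*(-3 + 0))) - 121 = -134*(0*(-3))²/(-8 + 0*(-3) + 2*8*(0*(-3))) - 121 = -134*0²/(-8 + 0 + 2*8*0) - 121 = -134*0/(-8 + 0 + 0) - 121 = -134*0/(-8) - 121 = -134*0*(-1)/8 - 121 = -67*0 - 121 = 0 - 121 = -121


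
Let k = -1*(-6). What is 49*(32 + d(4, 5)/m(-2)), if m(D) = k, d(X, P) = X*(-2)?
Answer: 4508/3 ≈ 1502.7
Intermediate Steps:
d(X, P) = -2*X
k = 6
m(D) = 6
49*(32 + d(4, 5)/m(-2)) = 49*(32 - 2*4/6) = 49*(32 - 8*1/6) = 49*(32 - 4/3) = 49*(92/3) = 4508/3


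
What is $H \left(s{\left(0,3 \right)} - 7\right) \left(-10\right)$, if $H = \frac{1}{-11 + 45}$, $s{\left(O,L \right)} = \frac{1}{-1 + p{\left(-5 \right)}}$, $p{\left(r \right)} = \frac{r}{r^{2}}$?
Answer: $\frac{235}{102} \approx 2.3039$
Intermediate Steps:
$p{\left(r \right)} = \frac{1}{r}$ ($p{\left(r \right)} = \frac{r}{r^{2}} = \frac{1}{r}$)
$s{\left(O,L \right)} = - \frac{5}{6}$ ($s{\left(O,L \right)} = \frac{1}{-1 + \frac{1}{-5}} = \frac{1}{-1 - \frac{1}{5}} = \frac{1}{- \frac{6}{5}} = - \frac{5}{6}$)
$H = \frac{1}{34} \approx 0.029412$
$H \left(s{\left(0,3 \right)} - 7\right) \left(-10\right) = \frac{- \frac{5}{6} - 7}{34} \left(-10\right) = \frac{1}{34} \left(- \frac{47}{6}\right) \left(-10\right) = \left(- \frac{47}{204}\right) \left(-10\right) = \frac{235}{102}$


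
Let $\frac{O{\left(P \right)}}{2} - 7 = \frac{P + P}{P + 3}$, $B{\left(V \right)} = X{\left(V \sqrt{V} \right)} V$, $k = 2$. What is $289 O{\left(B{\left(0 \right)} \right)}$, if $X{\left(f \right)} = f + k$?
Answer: $4046$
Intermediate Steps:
$X{\left(f \right)} = 2 + f$ ($X{\left(f \right)} = f + 2 = 2 + f$)
$B{\left(V \right)} = V \left(2 + V^{\frac{3}{2}}\right)$ ($B{\left(V \right)} = \left(2 + V \sqrt{V}\right) V = \left(2 + V^{\frac{3}{2}}\right) V = V \left(2 + V^{\frac{3}{2}}\right)$)
$O{\left(P \right)} = 14 + \frac{4 P}{3 + P}$ ($O{\left(P \right)} = 14 + 2 \frac{P + P}{P + 3} = 14 + 2 \frac{2 P}{3 + P} = 14 + \frac{4 P}{3 + P}$)
$289 O{\left(B{\left(0 \right)} \right)} = 289 \frac{6 \left(7 + 3 \cdot 0 \left(2 + 0^{\frac{3}{2}}\right)\right)}{3 + 0 \left(2 + 0^{\frac{3}{2}}\right)} = 289 \frac{6 \left(7 + 3 \cdot 0 \left(2 + 0\right)\right)}{3 + 0 \left(2 + 0\right)} = 289 \frac{6 \left(7 + 3 \cdot 0 \cdot 2\right)}{3 + 0 \cdot 2} = 289 \frac{6 \left(7 + 3 \cdot 0\right)}{3 + 0} = 289 \frac{6 \left(7 + 0\right)}{3} = 289 \cdot 6 \cdot \frac{1}{3} \cdot 7 = 289 \cdot 14 = 4046$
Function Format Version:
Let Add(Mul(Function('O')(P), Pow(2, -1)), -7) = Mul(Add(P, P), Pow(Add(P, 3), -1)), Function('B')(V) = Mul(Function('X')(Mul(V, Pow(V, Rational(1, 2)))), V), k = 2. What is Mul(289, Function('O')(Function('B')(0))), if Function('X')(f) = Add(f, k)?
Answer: 4046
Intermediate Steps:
Function('X')(f) = Add(2, f) (Function('X')(f) = Add(f, 2) = Add(2, f))
Function('B')(V) = Mul(V, Add(2, Pow(V, Rational(3, 2)))) (Function('B')(V) = Mul(Add(2, Mul(V, Pow(V, Rational(1, 2)))), V) = Mul(Add(2, Pow(V, Rational(3, 2))), V) = Mul(V, Add(2, Pow(V, Rational(3, 2)))))
Function('O')(P) = Add(14, Mul(4, P, Pow(Add(3, P), -1))) (Function('O')(P) = Add(14, Mul(2, Mul(Add(P, P), Pow(Add(P, 3), -1)))) = Add(14, Mul(2, Mul(Mul(2, P), Pow(Add(3, P), -1)))) = Add(14, Mul(2, Mul(2, P, Pow(Add(3, P), -1)))) = Add(14, Mul(4, P, Pow(Add(3, P), -1))))
Mul(289, Function('O')(Function('B')(0))) = Mul(289, Mul(6, Pow(Add(3, Mul(0, Add(2, Pow(0, Rational(3, 2))))), -1), Add(7, Mul(3, Mul(0, Add(2, Pow(0, Rational(3, 2)))))))) = Mul(289, Mul(6, Pow(Add(3, Mul(0, Add(2, 0))), -1), Add(7, Mul(3, Mul(0, Add(2, 0)))))) = Mul(289, Mul(6, Pow(Add(3, Mul(0, 2)), -1), Add(7, Mul(3, Mul(0, 2))))) = Mul(289, Mul(6, Pow(Add(3, 0), -1), Add(7, Mul(3, 0)))) = Mul(289, Mul(6, Pow(3, -1), Add(7, 0))) = Mul(289, Mul(6, Rational(1, 3), 7)) = Mul(289, 14) = 4046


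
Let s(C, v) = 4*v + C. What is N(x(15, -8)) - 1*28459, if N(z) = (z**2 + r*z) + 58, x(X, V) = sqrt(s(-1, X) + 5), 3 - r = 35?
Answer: -28593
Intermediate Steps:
s(C, v) = C + 4*v
r = -32 (r = 3 - 1*35 = 3 - 35 = -32)
x(X, V) = sqrt(4 + 4*X) (x(X, V) = sqrt((-1 + 4*X) + 5) = sqrt(4 + 4*X))
N(z) = 58 + z**2 - 32*z (N(z) = (z**2 - 32*z) + 58 = 58 + z**2 - 32*z)
N(x(15, -8)) - 1*28459 = (58 + (2*sqrt(1 + 15))**2 - 64*sqrt(1 + 15)) - 1*28459 = (58 + (2*sqrt(16))**2 - 64*sqrt(16)) - 28459 = (58 + (2*4)**2 - 64*4) - 28459 = (58 + 8**2 - 32*8) - 28459 = (58 + 64 - 256) - 28459 = -134 - 28459 = -28593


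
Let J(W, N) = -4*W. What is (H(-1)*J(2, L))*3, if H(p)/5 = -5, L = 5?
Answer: 600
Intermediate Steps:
H(p) = -25 (H(p) = 5*(-5) = -25)
(H(-1)*J(2, L))*3 = -(-100)*2*3 = -25*(-8)*3 = 200*3 = 600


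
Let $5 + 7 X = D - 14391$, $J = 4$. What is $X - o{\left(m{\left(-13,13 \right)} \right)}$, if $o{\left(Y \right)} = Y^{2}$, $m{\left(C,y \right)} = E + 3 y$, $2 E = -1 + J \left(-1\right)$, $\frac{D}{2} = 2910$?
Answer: $- \frac{71607}{28} \approx -2557.4$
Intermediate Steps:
$D = 5820$ ($D = 2 \cdot 2910 = 5820$)
$E = - \frac{5}{2}$ ($E = \frac{-1 + 4 \left(-1\right)}{2} = \frac{-1 - 4}{2} = \frac{1}{2} \left(-5\right) = - \frac{5}{2} \approx -2.5$)
$X = - \frac{8576}{7}$ ($X = - \frac{5}{7} + \frac{5820 - 14391}{7} = - \frac{5}{7} + \frac{1}{7} \left(-8571\right) = - \frac{5}{7} - \frac{8571}{7} = - \frac{8576}{7} \approx -1225.1$)
$m{\left(C,y \right)} = - \frac{5}{2} + 3 y$
$X - o{\left(m{\left(-13,13 \right)} \right)} = - \frac{8576}{7} - \left(- \frac{5}{2} + 3 \cdot 13\right)^{2} = - \frac{8576}{7} - \left(- \frac{5}{2} + 39\right)^{2} = - \frac{8576}{7} - \left(\frac{73}{2}\right)^{2} = - \frac{8576}{7} - \frac{5329}{4} = - \frac{71607}{28}$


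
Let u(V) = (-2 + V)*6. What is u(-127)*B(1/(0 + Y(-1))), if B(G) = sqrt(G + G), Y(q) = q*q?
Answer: -774*sqrt(2) ≈ -1094.6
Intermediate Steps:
Y(q) = q**2
u(V) = -12 + 6*V
B(G) = sqrt(2)*sqrt(G) (B(G) = sqrt(2*G) = sqrt(2)*sqrt(G))
u(-127)*B(1/(0 + Y(-1))) = (-12 + 6*(-127))*(sqrt(2)*sqrt(1/(0 + (-1)**2))) = (-12 - 762)*(sqrt(2)*sqrt(1/(0 + 1))) = -774*sqrt(2)*sqrt(1/1) = -774*sqrt(2)*sqrt(1) = -774*sqrt(2)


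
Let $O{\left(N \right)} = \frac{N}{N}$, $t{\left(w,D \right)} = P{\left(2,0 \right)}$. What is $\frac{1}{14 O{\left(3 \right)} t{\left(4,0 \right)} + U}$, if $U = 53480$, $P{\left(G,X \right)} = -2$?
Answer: $\frac{1}{53452} \approx 1.8708 \cdot 10^{-5}$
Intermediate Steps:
$t{\left(w,D \right)} = -2$
$O{\left(N \right)} = 1$
$\frac{1}{14 O{\left(3 \right)} t{\left(4,0 \right)} + U} = \frac{1}{14 \cdot 1 \left(-2\right) + 53480} = \frac{1}{14 \left(-2\right) + 53480} = \frac{1}{-28 + 53480} = \frac{1}{53452}$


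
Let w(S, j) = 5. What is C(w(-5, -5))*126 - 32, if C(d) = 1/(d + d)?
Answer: -97/5 ≈ -19.400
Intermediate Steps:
C(d) = 1/(2*d)
C(w(-5, -5))*126 - 32 = ((1/2)/5)*126 - 32 = ((1/2)*(1/5))*126 - 32 = (1/10)*126 - 32 = 63/5 - 32 = -97/5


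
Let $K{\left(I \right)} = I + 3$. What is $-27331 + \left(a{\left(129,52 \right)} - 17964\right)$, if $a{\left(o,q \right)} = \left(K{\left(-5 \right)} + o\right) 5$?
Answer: $-44660$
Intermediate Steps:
$K{\left(I \right)} = 3 + I$
$a{\left(o,q \right)} = -10 + 5 o$ ($a{\left(o,q \right)} = \left(\left(3 - 5\right) + o\right) 5 = \left(-2 + o\right) 5 = -10 + 5 o$)
$-27331 + \left(a{\left(129,52 \right)} - 17964\right) = -27331 + \left(\left(-10 + 5 \cdot 129\right) - 17964\right) = -27331 + \left(\left(-10 + 645\right) - 17964\right) = -27331 + \left(635 - 17964\right) = -27331 - 17329 = -44660$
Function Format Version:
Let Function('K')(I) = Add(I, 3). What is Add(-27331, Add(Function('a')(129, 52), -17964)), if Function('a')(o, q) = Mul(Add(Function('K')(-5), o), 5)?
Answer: -44660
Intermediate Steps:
Function('K')(I) = Add(3, I)
Function('a')(o, q) = Add(-10, Mul(5, o)) (Function('a')(o, q) = Mul(Add(Add(3, -5), o), 5) = Mul(Add(-2, o), 5) = Add(-10, Mul(5, o)))
Add(-27331, Add(Function('a')(129, 52), -17964)) = Add(-27331, Add(Add(-10, Mul(5, 129)), -17964)) = Add(-27331, Add(Add(-10, 645), -17964)) = Add(-27331, Add(635, -17964)) = Add(-27331, -17329) = -44660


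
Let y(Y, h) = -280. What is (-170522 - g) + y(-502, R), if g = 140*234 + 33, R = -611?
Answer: -203595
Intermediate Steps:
g = 32793 (g = 32760 + 33 = 32793)
(-170522 - g) + y(-502, R) = (-170522 - 1*32793) - 280 = (-170522 - 32793) - 280 = -203315 - 280 = -203595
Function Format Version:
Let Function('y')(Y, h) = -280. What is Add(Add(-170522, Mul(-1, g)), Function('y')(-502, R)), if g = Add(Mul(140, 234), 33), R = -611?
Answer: -203595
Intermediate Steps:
g = 32793 (g = Add(32760, 33) = 32793)
Add(Add(-170522, Mul(-1, g)), Function('y')(-502, R)) = Add(Add(-170522, Mul(-1, 32793)), -280) = Add(Add(-170522, -32793), -280) = Add(-203315, -280) = -203595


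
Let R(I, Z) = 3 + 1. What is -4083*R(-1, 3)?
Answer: -16332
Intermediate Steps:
R(I, Z) = 4
-4083*R(-1, 3) = -4083*4 = -16332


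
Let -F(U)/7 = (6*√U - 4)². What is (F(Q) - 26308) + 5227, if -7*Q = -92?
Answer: -24505 + 96*√161 ≈ -23287.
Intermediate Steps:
Q = 92/7 (Q = -⅐*(-92) = 92/7 ≈ 13.143)
F(U) = -7*(-4 + 6*√U)² (F(U) = -7*(6*√U - 4)² = -7*(-4 + 6*√U)²)
(F(Q) - 26308) + 5227 = ((-112 - 252*92/7 + 336*√(92/7)) - 26308) + 5227 = ((-112 - 3312 + 336*(2*√161/7)) - 26308) + 5227 = ((-112 - 3312 + 96*√161) - 26308) + 5227 = ((-3424 + 96*√161) - 26308) + 5227 = (-29732 + 96*√161) + 5227 = -24505 + 96*√161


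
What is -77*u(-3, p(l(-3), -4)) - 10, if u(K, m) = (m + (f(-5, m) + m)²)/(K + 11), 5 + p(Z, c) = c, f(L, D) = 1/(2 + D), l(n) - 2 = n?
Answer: -40765/56 ≈ -727.95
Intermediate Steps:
l(n) = 2 + n
p(Z, c) = -5 + c
u(K, m) = (m + (m + 1/(2 + m))²)/(11 + K) (u(K, m) = (m + (1/(2 + m) + m)²)/(K + 11) = (m + (m + 1/(2 + m))²)/(11 + K))
-77*u(-3, p(l(-3), -4)) - 10 = -77*((-5 - 4) + ((-5 - 4) + 1/(2 + (-5 - 4)))²)/(11 - 3) - 10 = -77*(-9 + (-9 + 1/(2 - 9))²)/8 - 10 = -77*(-9 + (-9 + 1/(-7))²)/8 - 10 = -77*(-9 + (-9 - ⅐)²)/8 - 10 = -77*(-9 + (-64/7)²)/8 - 10 = -77*(-9 + 4096/49)/8 - 10 = -77*3655/(8*49) - 10 = -77*3655/392 - 10 = -40205/56 - 10 = -40765/56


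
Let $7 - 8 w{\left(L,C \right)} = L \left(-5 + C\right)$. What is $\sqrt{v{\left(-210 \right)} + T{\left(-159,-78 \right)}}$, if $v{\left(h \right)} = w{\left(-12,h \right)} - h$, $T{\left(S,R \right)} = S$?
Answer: $\frac{i \sqrt{4330}}{4} \approx 16.451 i$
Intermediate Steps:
$w{\left(L,C \right)} = \frac{7}{8} - \frac{L \left(-5 + C\right)}{8}$
$v{\left(h \right)} = - \frac{53}{8} + \frac{h}{2}$ ($v{\left(h \right)} = \left(\frac{7}{8} + \frac{5}{8} \left(-12\right) - \frac{1}{8} h \left(-12\right)\right) - h = \left(\frac{7}{8} - \frac{15}{2} + \frac{3 h}{2}\right) - h = \left(- \frac{53}{8} + \frac{3 h}{2}\right) - h = - \frac{53}{8} + \frac{h}{2}$)
$\sqrt{v{\left(-210 \right)} + T{\left(-159,-78 \right)}} = \sqrt{\left(- \frac{53}{8} + \frac{1}{2} \left(-210\right)\right) - 159} = \sqrt{\left(- \frac{53}{8} - 105\right) - 159} = \sqrt{- \frac{893}{8} - 159} = \sqrt{- \frac{2165}{8}} = \frac{i \sqrt{4330}}{4}$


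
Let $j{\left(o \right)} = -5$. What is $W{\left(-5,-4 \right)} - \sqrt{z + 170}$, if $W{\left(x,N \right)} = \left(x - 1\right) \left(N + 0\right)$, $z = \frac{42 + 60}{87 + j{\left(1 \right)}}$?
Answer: $24 - \frac{\sqrt{287861}}{41} \approx 10.914$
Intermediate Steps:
$z = \frac{51}{41}$ ($z = \frac{42 + 60}{87 - 5} = \frac{102}{82} = 102 \cdot \frac{1}{82} = \frac{51}{41} \approx 1.2439$)
$W{\left(x,N \right)} = N \left(-1 + x\right)$ ($W{\left(x,N \right)} = \left(-1 + x\right) N = N \left(-1 + x\right)$)
$W{\left(-5,-4 \right)} - \sqrt{z + 170} = - 4 \left(-1 - 5\right) - \sqrt{\frac{51}{41} + 170} = \left(-4\right) \left(-6\right) - \sqrt{\frac{7021}{41}} = 24 - \frac{\sqrt{287861}}{41}$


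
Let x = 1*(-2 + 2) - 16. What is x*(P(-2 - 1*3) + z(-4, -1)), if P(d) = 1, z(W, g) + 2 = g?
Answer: 32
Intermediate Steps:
z(W, g) = -2 + g
x = -16 (x = 1*0 - 16 = 0 - 16 = -16)
x*(P(-2 - 1*3) + z(-4, -1)) = -16*(1 + (-2 - 1)) = -16*(1 - 3) = -16*(-2) = 32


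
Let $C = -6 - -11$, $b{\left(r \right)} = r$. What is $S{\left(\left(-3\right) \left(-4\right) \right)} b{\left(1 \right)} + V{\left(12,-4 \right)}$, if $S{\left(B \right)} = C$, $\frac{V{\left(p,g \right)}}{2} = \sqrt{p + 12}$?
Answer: $5 + 4 \sqrt{6} \approx 14.798$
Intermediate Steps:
$V{\left(p,g \right)} = 2 \sqrt{12 + p}$ ($V{\left(p,g \right)} = 2 \sqrt{p + 12} = 2 \sqrt{12 + p}$)
$C = 5$ ($C = -6 + 11 = 5$)
$S{\left(B \right)} = 5$
$S{\left(\left(-3\right) \left(-4\right) \right)} b{\left(1 \right)} + V{\left(12,-4 \right)} = 5 \cdot 1 + 2 \sqrt{12 + 12} = 5 + 2 \sqrt{24} = 5 + 2 \cdot 2 \sqrt{6} = 5 + 4 \sqrt{6}$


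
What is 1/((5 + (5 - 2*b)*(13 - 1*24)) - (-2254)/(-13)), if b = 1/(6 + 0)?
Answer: -39/8569 ≈ -0.0045513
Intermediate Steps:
b = ⅙ (b = 1/6 = ⅙ ≈ 0.16667)
1/((5 + (5 - 2*b)*(13 - 1*24)) - (-2254)/(-13)) = 1/((5 + (5 - 2*⅙)*(13 - 1*24)) - (-2254)/(-13)) = 1/((5 + (5 - ⅓)*(13 - 24)) - (-2254)*(-1)/13) = 1/((5 + (14/3)*(-11)) - 23*98/13) = 1/((5 - 154/3) - 2254/13) = 1/(-139/3 - 2254/13) = 1/(-8569/39) = -39/8569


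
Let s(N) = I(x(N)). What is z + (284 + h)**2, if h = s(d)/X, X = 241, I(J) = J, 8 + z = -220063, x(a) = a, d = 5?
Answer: -8096678150/58081 ≈ -1.3940e+5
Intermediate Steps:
z = -220071 (z = -8 - 220063 = -220071)
s(N) = N
h = 5/241 ≈ 0.020747
z + (284 + h)**2 = -220071 + (284 + 5/241)**2 = -220071 + (68449/241)**2 = -220071 + 4685265601/58081 = -8096678150/58081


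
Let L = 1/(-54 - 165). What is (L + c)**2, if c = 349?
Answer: 5841544900/47961 ≈ 1.2180e+5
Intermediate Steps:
L = -1/219 (L = 1/(-219) = -1/219 ≈ -0.0045662)
(L + c)**2 = (-1/219 + 349)**2 = (76430/219)**2 = 5841544900/47961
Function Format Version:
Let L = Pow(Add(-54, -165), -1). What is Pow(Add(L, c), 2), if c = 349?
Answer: Rational(5841544900, 47961) ≈ 1.2180e+5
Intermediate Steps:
L = Rational(-1, 219) (L = Pow(-219, -1) = Rational(-1, 219) ≈ -0.0045662)
Pow(Add(L, c), 2) = Pow(Add(Rational(-1, 219), 349), 2) = Pow(Rational(76430, 219), 2) = Rational(5841544900, 47961)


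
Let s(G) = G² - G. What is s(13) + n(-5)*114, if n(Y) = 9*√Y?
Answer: 156 + 1026*I*√5 ≈ 156.0 + 2294.2*I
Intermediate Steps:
s(13) + n(-5)*114 = 13*(-1 + 13) + (9*√(-5))*114 = 13*12 + (9*(I*√5))*114 = 156 + (9*I*√5)*114 = 156 + 1026*I*√5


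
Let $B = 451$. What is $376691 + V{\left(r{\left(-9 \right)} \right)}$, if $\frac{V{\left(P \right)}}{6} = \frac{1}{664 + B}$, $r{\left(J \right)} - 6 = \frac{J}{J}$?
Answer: $\frac{420010471}{1115} \approx 3.7669 \cdot 10^{5}$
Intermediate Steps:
$r{\left(J \right)} = 7$ ($r{\left(J \right)} = 6 + \frac{J}{J} = 6 + 1 = 7$)
$V{\left(P \right)} = \frac{6}{1115}$ ($V{\left(P \right)} = \frac{6}{664 + 451} = \frac{6}{1115}$)
$376691 + V{\left(r{\left(-9 \right)} \right)} = 376691 + \frac{6}{1115} = \frac{420010471}{1115}$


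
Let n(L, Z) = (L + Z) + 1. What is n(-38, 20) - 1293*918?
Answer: -1186991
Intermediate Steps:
n(L, Z) = 1 + L + Z
n(-38, 20) - 1293*918 = (1 - 38 + 20) - 1293*918 = -17 - 1186974 = -1186991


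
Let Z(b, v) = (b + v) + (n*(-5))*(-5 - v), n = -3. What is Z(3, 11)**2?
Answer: 51076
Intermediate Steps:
Z(b, v) = -75 + b - 14*v (Z(b, v) = (b + v) + (-3*(-5))*(-5 - v) = (b + v) + 15*(-5 - v) = (b + v) + (-75 - 15*v) = -75 + b - 14*v)
Z(3, 11)**2 = (-75 + 3 - 14*11)**2 = (-75 + 3 - 154)**2 = (-226)**2 = 51076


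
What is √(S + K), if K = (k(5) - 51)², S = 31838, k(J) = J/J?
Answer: √34338 ≈ 185.31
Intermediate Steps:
k(J) = 1
K = 2500 (K = (1 - 51)² = (-50)² = 2500)
√(S + K) = √(31838 + 2500) = √34338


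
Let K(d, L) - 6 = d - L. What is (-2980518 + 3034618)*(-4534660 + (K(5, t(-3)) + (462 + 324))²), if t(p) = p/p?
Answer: -211046480400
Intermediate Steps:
t(p) = 1
K(d, L) = 6 + d - L (K(d, L) = 6 + (d - L) = 6 + d - L)
(-2980518 + 3034618)*(-4534660 + (K(5, t(-3)) + (462 + 324))²) = (-2980518 + 3034618)*(-4534660 + ((6 + 5 - 1*1) + (462 + 324))²) = 54100*(-4534660 + ((6 + 5 - 1) + 786)²) = 54100*(-4534660 + (10 + 786)²) = 54100*(-4534660 + 796²) = 54100*(-4534660 + 633616) = 54100*(-3901044) = -211046480400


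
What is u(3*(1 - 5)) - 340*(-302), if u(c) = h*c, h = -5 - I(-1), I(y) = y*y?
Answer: 102752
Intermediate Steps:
I(y) = y²
h = -6 (h = -5 - 1*(-1)² = -5 - 1*1 = -5 - 1 = -6)
u(c) = -6*c
u(3*(1 - 5)) - 340*(-302) = -18*(1 - 5) - 340*(-302) = -18*(-4) + 102680 = -6*(-12) + 102680 = 72 + 102680 = 102752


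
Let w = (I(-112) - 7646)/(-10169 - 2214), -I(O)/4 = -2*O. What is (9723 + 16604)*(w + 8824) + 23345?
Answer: 411028837279/1769 ≈ 2.3235e+8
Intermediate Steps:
I(O) = 8*O (I(O) = -(-8)*O = 8*O)
w = 8542/12383 (w = (8*(-112) - 7646)/(-10169 - 2214) = (-896 - 7646)/(-12383) = -8542*(-1/12383) = 8542/12383 ≈ 0.68982)
(9723 + 16604)*(w + 8824) + 23345 = (9723 + 16604)*(8542/12383 + 8824) + 23345 = 26327*(109276134/12383) + 23345 = 410987539974/1769 + 23345 = 411028837279/1769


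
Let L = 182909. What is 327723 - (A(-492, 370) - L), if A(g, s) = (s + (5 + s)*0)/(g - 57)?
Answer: 280337338/549 ≈ 5.1063e+5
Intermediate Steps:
A(g, s) = s/(-57 + g) (A(g, s) = (s + 0)/(-57 + g) = s/(-57 + g))
327723 - (A(-492, 370) - L) = 327723 - (370/(-57 - 492) - 1*182909) = 327723 - (370/(-549) - 182909) = 327723 - (370*(-1/549) - 182909) = 327723 - (-370/549 - 182909) = 327723 - 1*(-100417411/549) = 327723 + 100417411/549 = 280337338/549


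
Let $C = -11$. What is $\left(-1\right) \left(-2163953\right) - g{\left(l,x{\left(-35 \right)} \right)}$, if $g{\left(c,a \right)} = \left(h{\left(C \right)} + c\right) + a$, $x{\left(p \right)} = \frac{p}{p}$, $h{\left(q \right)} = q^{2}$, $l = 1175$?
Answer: $2162656$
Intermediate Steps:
$x{\left(p \right)} = 1$
$g{\left(c,a \right)} = 121 + a + c$ ($g{\left(c,a \right)} = \left(\left(-11\right)^{2} + c\right) + a = \left(121 + c\right) + a = 121 + a + c$)
$\left(-1\right) \left(-2163953\right) - g{\left(l,x{\left(-35 \right)} \right)} = \left(-1\right) \left(-2163953\right) - \left(121 + 1 + 1175\right) = 2163953 - 1297 = 2162656$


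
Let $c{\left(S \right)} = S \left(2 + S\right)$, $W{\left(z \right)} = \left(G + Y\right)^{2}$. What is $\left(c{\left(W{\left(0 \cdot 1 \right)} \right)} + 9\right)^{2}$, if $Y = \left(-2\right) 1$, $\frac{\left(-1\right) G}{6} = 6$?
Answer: $4359881809089$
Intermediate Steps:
$G = -36$ ($G = \left(-6\right) 6 = -36$)
$Y = -2$
$W{\left(z \right)} = 1444$ ($W{\left(z \right)} = \left(-36 - 2\right)^{2} = \left(-38\right)^{2} = 1444$)
$\left(c{\left(W{\left(0 \cdot 1 \right)} \right)} + 9\right)^{2} = \left(1444 \left(2 + 1444\right) + 9\right)^{2} = \left(1444 \cdot 1446 + 9\right)^{2} = \left(2088024 + 9\right)^{2} = 2088033^{2} = 4359881809089$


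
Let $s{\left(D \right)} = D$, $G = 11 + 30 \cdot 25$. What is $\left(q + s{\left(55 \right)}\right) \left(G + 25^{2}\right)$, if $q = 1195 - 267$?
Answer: $1362438$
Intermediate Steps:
$G = 761$ ($G = 11 + 750 = 761$)
$q = 928$ ($q = 1195 - 267 = 928$)
$\left(q + s{\left(55 \right)}\right) \left(G + 25^{2}\right) = \left(928 + 55\right) \left(761 + 25^{2}\right) = 983 \left(761 + 625\right) = 983 \cdot 1386 = 1362438$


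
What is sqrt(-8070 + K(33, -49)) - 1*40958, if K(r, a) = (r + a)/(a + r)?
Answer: -40958 + I*sqrt(8069) ≈ -40958.0 + 89.828*I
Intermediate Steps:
K(r, a) = 1 (K(r, a) = (a + r)/(a + r) = 1)
sqrt(-8070 + K(33, -49)) - 1*40958 = sqrt(-8070 + 1) - 1*40958 = sqrt(-8069) - 40958 = I*sqrt(8069) - 40958 = -40958 + I*sqrt(8069)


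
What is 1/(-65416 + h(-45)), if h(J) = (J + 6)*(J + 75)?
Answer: -1/66586 ≈ -1.5018e-5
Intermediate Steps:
h(J) = (6 + J)*(75 + J)
1/(-65416 + h(-45)) = 1/(-65416 + (450 + (-45)² + 81*(-45))) = 1/(-65416 + (450 + 2025 - 3645)) = 1/(-65416 - 1170) = 1/(-66586) = -1/66586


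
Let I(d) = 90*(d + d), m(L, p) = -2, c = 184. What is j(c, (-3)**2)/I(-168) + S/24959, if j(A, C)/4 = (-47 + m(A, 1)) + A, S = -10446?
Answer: -609935/1397704 ≈ -0.43638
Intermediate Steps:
j(A, C) = -196 + 4*A (j(A, C) = 4*((-47 - 2) + A) = 4*(-49 + A) = -196 + 4*A)
I(d) = 180*d (I(d) = 90*(2*d) = 180*d)
j(c, (-3)**2)/I(-168) + S/24959 = (-196 + 4*184)/((180*(-168))) - 10446/24959 = (-196 + 736)/(-30240) - 10446*1/24959 = 540*(-1/30240) - 10446/24959 = -1/56 - 10446/24959 = -609935/1397704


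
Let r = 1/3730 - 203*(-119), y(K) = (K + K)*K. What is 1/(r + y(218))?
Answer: 3730/444634651 ≈ 8.3889e-6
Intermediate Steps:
y(K) = 2*K² (y(K) = (2*K)*K = 2*K²)
r = 90105611/3730 (r = 1/3730 - 1*(-24157) = 1/3730 + 24157 = 90105611/3730 ≈ 24157.)
1/(r + y(218)) = 1/(90105611/3730 + 2*218²) = 1/(90105611/3730 + 2*47524) = 1/(90105611/3730 + 95048) = 1/(444634651/3730) = 3730/444634651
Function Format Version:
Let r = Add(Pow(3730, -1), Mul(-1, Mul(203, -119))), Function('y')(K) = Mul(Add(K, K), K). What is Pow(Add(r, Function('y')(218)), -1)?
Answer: Rational(3730, 444634651) ≈ 8.3889e-6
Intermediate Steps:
Function('y')(K) = Mul(2, Pow(K, 2)) (Function('y')(K) = Mul(Mul(2, K), K) = Mul(2, Pow(K, 2)))
r = Rational(90105611, 3730) (r = Add(Rational(1, 3730), Mul(-1, -24157)) = Add(Rational(1, 3730), 24157) = Rational(90105611, 3730) ≈ 24157.)
Pow(Add(r, Function('y')(218)), -1) = Pow(Add(Rational(90105611, 3730), Mul(2, Pow(218, 2))), -1) = Pow(Add(Rational(90105611, 3730), Mul(2, 47524)), -1) = Pow(Add(Rational(90105611, 3730), 95048), -1) = Pow(Rational(444634651, 3730), -1) = Rational(3730, 444634651)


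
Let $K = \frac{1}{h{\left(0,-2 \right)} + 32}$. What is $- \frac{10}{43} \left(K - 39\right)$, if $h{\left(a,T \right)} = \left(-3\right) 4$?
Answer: $\frac{779}{86} \approx 9.0581$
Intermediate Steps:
$h{\left(a,T \right)} = -12$
$K = \frac{1}{20}$ ($K = \frac{1}{-12 + 32} = \frac{1}{20} \approx 0.05$)
$- \frac{10}{43} \left(K - 39\right) = - \frac{10}{43} \left(\frac{1}{20} - 39\right) = \left(-10\right) \frac{1}{43} \left(- \frac{779}{20}\right) = \left(- \frac{10}{43}\right) \left(- \frac{779}{20}\right) = \frac{779}{86}$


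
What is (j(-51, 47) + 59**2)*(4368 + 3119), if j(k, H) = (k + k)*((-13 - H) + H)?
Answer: 35990009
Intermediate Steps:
j(k, H) = -26*k (j(k, H) = (2*k)*(-13) = -26*k)
(j(-51, 47) + 59**2)*(4368 + 3119) = (-26*(-51) + 59**2)*(4368 + 3119) = (1326 + 3481)*7487 = 4807*7487 = 35990009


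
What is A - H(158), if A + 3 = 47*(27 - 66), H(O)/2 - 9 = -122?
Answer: -1610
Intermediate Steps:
H(O) = -226 (H(O) = 18 + 2*(-122) = 18 - 244 = -226)
A = -1836 (A = -3 + 47*(27 - 66) = -3 + 47*(-39) = -3 - 1833 = -1836)
A - H(158) = -1836 - 1*(-226) = -1836 + 226 = -1610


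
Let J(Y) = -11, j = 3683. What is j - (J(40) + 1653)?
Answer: 2041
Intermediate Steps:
j - (J(40) + 1653) = 3683 - (-11 + 1653) = 3683 - 1*1642 = 3683 - 1642 = 2041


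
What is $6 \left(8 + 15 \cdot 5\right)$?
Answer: $498$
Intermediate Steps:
$6 \left(8 + 15 \cdot 5\right) = 6 \left(8 + 75\right) = 6 \cdot 83 = 498$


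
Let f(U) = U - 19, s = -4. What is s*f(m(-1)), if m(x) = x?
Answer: 80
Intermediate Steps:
f(U) = -19 + U
s*f(m(-1)) = -4*(-19 - 1) = -4*(-20) = 80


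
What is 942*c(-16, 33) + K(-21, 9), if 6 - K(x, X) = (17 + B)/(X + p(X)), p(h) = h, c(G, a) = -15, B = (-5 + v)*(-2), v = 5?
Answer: -254249/18 ≈ -14125.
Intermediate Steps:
B = 0 (B = (-5 + 5)*(-2) = 0*(-2) = 0)
K(x, X) = 6 - 17/(2*X) (K(x, X) = 6 - (17 + 0)/(X + X) = 6 - 17/(2*X))
942*c(-16, 33) + K(-21, 9) = 942*(-15) + (6 - 17/2/9) = -14130 + (6 - 17/2*⅑) = -14130 + (6 - 17/18) = -14130 + 91/18 = -254249/18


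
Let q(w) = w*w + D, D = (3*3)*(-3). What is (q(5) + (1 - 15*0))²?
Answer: 1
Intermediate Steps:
D = -27 (D = 9*(-3) = -27)
q(w) = -27 + w² (q(w) = w*w - 27 = w² - 27 = -27 + w²)
(q(5) + (1 - 15*0))² = ((-27 + 5²) + (1 - 15*0))² = ((-27 + 25) + (1 - 5*0))² = (-2 + (1 + 0))² = (-2 + 1)² = (-1)² = 1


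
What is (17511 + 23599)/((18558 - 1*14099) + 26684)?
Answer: 41110/31143 ≈ 1.3200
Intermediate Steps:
(17511 + 23599)/((18558 - 1*14099) + 26684) = 41110/((18558 - 14099) + 26684) = 41110/(4459 + 26684) = 41110/31143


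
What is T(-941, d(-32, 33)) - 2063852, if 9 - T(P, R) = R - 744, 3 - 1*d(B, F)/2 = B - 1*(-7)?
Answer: -2063155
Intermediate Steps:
d(B, F) = -8 - 2*B (d(B, F) = 6 - 2*(B - 1*(-7)) = 6 - 2*(B + 7) = 6 - 2*(7 + B) = 6 + (-14 - 2*B) = -8 - 2*B)
T(P, R) = 753 - R (T(P, R) = 9 - (R - 744) = 9 - (-744 + R) = 9 + (744 - R) = 753 - R)
T(-941, d(-32, 33)) - 2063852 = (753 - (-8 - 2*(-32))) - 2063852 = (753 - (-8 + 64)) - 2063852 = (753 - 1*56) - 2063852 = (753 - 56) - 2063852 = 697 - 2063852 = -2063155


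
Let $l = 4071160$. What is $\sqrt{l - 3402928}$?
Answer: $6 \sqrt{18562} \approx 817.46$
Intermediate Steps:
$\sqrt{l - 3402928} = \sqrt{4071160 - 3402928} = \sqrt{668232} = 6 \sqrt{18562}$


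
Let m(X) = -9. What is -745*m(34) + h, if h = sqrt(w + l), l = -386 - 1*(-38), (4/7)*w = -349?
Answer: 6705 + I*sqrt(3835)/2 ≈ 6705.0 + 30.964*I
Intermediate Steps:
w = -2443/4 (w = (7/4)*(-349) = -2443/4 ≈ -610.75)
l = -348 (l = -386 + 38 = -348)
h = I*sqrt(3835)/2 (h = sqrt(-2443/4 - 348) = sqrt(-3835/4) = I*sqrt(3835)/2 ≈ 30.964*I)
-745*m(34) + h = -745*(-9) + I*sqrt(3835)/2 = 6705 + I*sqrt(3835)/2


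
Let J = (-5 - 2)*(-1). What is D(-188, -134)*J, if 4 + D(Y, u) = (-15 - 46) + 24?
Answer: -287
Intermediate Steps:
D(Y, u) = -41 (D(Y, u) = -4 + ((-15 - 46) + 24) = -4 + (-61 + 24) = -4 - 37 = -41)
J = 7 (J = -7*(-1) = 7)
D(-188, -134)*J = -41*7 = -287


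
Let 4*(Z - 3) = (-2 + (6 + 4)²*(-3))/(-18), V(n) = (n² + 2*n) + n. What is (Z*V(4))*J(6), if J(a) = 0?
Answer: 0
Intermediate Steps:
V(n) = n² + 3*n
Z = 259/36 (Z = 3 + ((-2 + (6 + 4)²*(-3))/(-18))/4 = 3 + ((-2 + 10²*(-3))*(-1/18))/4 = 3 + ((-2 + 100*(-3))*(-1/18))/4 = 3 + ((-2 - 300)*(-1/18))/4 = 3 + (-302*(-1/18))/4 = 3 + (¼)*(151/9) = 3 + 151/36 = 259/36 ≈ 7.1944)
(Z*V(4))*J(6) = (259*(4*(3 + 4))/36)*0 = (259*(4*7)/36)*0 = ((259/36)*28)*0 = (1813/9)*0 = 0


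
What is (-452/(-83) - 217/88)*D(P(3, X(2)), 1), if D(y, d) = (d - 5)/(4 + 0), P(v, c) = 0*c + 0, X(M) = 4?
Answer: -21765/7304 ≈ -2.9799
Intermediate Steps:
P(v, c) = 0 (P(v, c) = 0 + 0 = 0)
D(y, d) = -5/4 + d/4 (D(y, d) = (-5 + d)/4 = (-5 + d)*(¼) = -5/4 + d/4)
(-452/(-83) - 217/88)*D(P(3, X(2)), 1) = (-452/(-83) - 217/88)*(-5/4 + (¼)*1) = (-452*(-1/83) - 217*1/88)*(-5/4 + ¼) = (452/83 - 217/88)*(-1) = (21765/7304)*(-1) = -21765/7304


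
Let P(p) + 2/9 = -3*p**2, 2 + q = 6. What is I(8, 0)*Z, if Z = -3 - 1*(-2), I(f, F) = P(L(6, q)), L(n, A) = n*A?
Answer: 15554/9 ≈ 1728.2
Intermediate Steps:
q = 4 (q = -2 + 6 = 4)
L(n, A) = A*n
P(p) = -2/9 - 3*p**2
I(f, F) = -15554/9 (I(f, F) = -2/9 - 3*(4*6)**2 = -2/9 - 3*24**2 = -2/9 - 3*576 = -2/9 - 1728 = -15554/9)
Z = -1 (Z = -3 + 2 = -1)
I(8, 0)*Z = -15554/9*(-1) = 15554/9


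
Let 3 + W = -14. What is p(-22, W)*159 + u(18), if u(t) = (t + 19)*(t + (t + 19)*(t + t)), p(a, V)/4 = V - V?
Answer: 49950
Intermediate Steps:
W = -17 (W = -3 - 14 = -17)
p(a, V) = 0 (p(a, V) = 4*(V - V) = 4*0 = 0)
u(t) = (19 + t)*(t + 2*t*(19 + t)) (u(t) = (19 + t)*(t + (19 + t)*(2*t)) = (19 + t)*(t + 2*t*(19 + t)))
p(-22, W)*159 + u(18) = 0*159 + 18*(741 + 2*18² + 77*18) = 0 + 18*(741 + 2*324 + 1386) = 0 + 18*(741 + 648 + 1386) = 0 + 18*2775 = 0 + 49950 = 49950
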